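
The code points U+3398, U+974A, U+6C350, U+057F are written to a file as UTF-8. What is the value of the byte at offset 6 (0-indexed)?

0xF1

U+3398 → 3-byte form E3 8E 98 at offsets 0–2.
U+974A → 3-byte form E9 9D 8A at offsets 3–5.
U+6C350 → 4-byte form F1 AC 8D 90 at offsets 6–9.
Offset 6 falls in char 3's range; it's byte 1 of F1 AC 8D 90 = 0xF1.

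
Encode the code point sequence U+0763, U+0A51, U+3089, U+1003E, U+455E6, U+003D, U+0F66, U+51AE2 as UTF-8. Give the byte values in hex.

DD A3 E0 A9 91 E3 82 89 F0 90 80 BE F1 85 97 A6 3D E0 BD A6 F1 91 AB A2

U+0763: 2-byte form → DD A3.
U+0A51: 3-byte form → E0 A9 91.
U+3089: 3-byte form → E3 82 89.
U+1003E: 4-byte form → F0 90 80 BE.
U+455E6: 4-byte form → F1 85 97 A6.
U+003D: 1-byte form → 3D.
U+0F66: 3-byte form → E0 BD A6.
U+51AE2: 4-byte form → F1 91 AB A2.
Concatenated (24 bytes): DD A3 E0 A9 91 E3 82 89 F0 90 80 BE F1 85 97 A6 3D E0 BD A6 F1 91 AB A2.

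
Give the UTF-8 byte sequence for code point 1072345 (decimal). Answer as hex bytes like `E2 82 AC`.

F4 85 B3 99

U+105CD9 = 0x105CD9 = 1072345 decimal. In range U+10000–U+10FFFF → 4-byte form: 11110xxx 10xxxxxx 10xxxxxx 10xxxxxx.
Binary (21 bits): 100000101110011011001.
Split 3+6+6+6: 100 | 000101 | 110011 | 011001.
Byte 1: 11110100 = 0xF4.
Byte 2: 10000101 = 0x85.
Byte 3: 10110011 = 0xB3.
Byte 4: 10011001 = 0x99.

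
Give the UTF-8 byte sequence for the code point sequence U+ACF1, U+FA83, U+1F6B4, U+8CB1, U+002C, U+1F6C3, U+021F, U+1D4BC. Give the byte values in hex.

EA B3 B1 EF AA 83 F0 9F 9A B4 E8 B2 B1 2C F0 9F 9B 83 C8 9F F0 9D 92 BC

U+ACF1: 3-byte form → EA B3 B1.
U+FA83: 3-byte form → EF AA 83.
U+1F6B4: 4-byte form → F0 9F 9A B4.
U+8CB1: 3-byte form → E8 B2 B1.
U+002C: 1-byte form → 2C.
U+1F6C3: 4-byte form → F0 9F 9B 83.
U+021F: 2-byte form → C8 9F.
U+1D4BC: 4-byte form → F0 9D 92 BC.
Concatenated (24 bytes): EA B3 B1 EF AA 83 F0 9F 9A B4 E8 B2 B1 2C F0 9F 9B 83 C8 9F F0 9D 92 BC.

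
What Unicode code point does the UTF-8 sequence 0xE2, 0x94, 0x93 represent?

Leading byte 0xE2 = 11100010 matches 1110xxxx → 3-byte sequence.
Byte 1: 0xE2 = 11100010, payload 0010 (4 bits).
Byte 2: 0x94 = 10010100 (10xxxxxx ✓), payload 010100.
Byte 3: 0x93 = 10010011 (10xxxxxx ✓), payload 010011.
Concatenate: 0010010100010011 = 0x2513 (16 bits → U+2513).

U+2513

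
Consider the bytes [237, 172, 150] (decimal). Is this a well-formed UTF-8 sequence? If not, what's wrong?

Structurally a 3-byte sequence; payload = 0xDB16.
But 0xDB16 is in U+D800–U+DFFF, the surrogate range. Surrogates are not Unicode scalar values and are forbidden in UTF-8.

invalid (encodes a surrogate (U+D800–U+DFFF))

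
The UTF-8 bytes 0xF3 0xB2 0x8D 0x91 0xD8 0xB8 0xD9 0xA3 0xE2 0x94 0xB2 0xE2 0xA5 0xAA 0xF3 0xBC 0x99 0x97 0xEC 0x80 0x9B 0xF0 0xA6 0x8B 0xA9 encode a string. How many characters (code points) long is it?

Byte at offset 0: 0xF3 = 11110011 → 4-byte char (#1). Advance 4.
Byte at offset 4: 0xD8 = 11011000 → 2-byte char (#2). Advance 2.
Byte at offset 6: 0xD9 = 11011001 → 2-byte char (#3). Advance 2.
Byte at offset 8: 0xE2 = 11100010 → 3-byte char (#4). Advance 3.
Byte at offset 11: 0xE2 = 11100010 → 3-byte char (#5). Advance 3.
Byte at offset 14: 0xF3 = 11110011 → 4-byte char (#6). Advance 4.
Byte at offset 18: 0xEC = 11101100 → 3-byte char (#7). Advance 3.
Byte at offset 21: 0xF0 = 11110000 → 4-byte char (#8). Advance 4.
Reached end at offset 25 after 8 code points.

8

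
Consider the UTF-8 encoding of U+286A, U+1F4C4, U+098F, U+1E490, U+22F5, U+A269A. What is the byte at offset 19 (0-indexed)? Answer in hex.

0x9A

U+286A → 3-byte form E2 A1 AA at offsets 0–2.
U+1F4C4 → 4-byte form F0 9F 93 84 at offsets 3–6.
U+098F → 3-byte form E0 A6 8F at offsets 7–9.
U+1E490 → 4-byte form F0 9E 92 90 at offsets 10–13.
U+22F5 → 3-byte form E2 8B B5 at offsets 14–16.
U+A269A → 4-byte form F2 A2 9A 9A at offsets 17–20.
Offset 19 falls in char 6's range; it's byte 3 of F2 A2 9A 9A = 0x9A.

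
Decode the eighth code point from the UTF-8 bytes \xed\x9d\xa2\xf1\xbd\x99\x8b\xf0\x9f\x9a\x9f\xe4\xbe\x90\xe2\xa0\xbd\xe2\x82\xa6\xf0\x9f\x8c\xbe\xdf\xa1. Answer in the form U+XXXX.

Offset 0: leading byte 0xED = 11101101 → 3-byte char #1 = ED 9D A2.
Offset 3: leading byte 0xF1 = 11110001 → 4-byte char #2 = F1 BD 99 8B.
Offset 7: leading byte 0xF0 = 11110000 → 4-byte char #3 = F0 9F 9A 9F.
Offset 11: leading byte 0xE4 = 11100100 → 3-byte char #4 = E4 BE 90.
Offset 14: leading byte 0xE2 = 11100010 → 3-byte char #5 = E2 A0 BD.
Offset 17: leading byte 0xE2 = 11100010 → 3-byte char #6 = E2 82 A6.
Offset 20: leading byte 0xF0 = 11110000 → 4-byte char #7 = F0 9F 8C BE.
Offset 24: leading byte 0xDF = 11011111 → 2-byte char #8 = DF A1.
Leading byte 0xDF = 11011111 matches 110xxxxx → 2-byte sequence.
Byte 1: 0xDF = 11011111, payload 11111 (5 bits).
Byte 2: 0xA1 = 10100001 (10xxxxxx ✓), payload 100001.
Concatenate: 11111100001 = 0x7E1 (11 bits → U+07E1).

U+07E1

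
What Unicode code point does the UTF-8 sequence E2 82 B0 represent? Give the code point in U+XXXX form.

U+20B0

Leading byte 0xE2 = 11100010 matches 1110xxxx → 3-byte sequence.
Byte 1: 0xE2 = 11100010, payload 0010 (4 bits).
Byte 2: 0x82 = 10000010 (10xxxxxx ✓), payload 000010.
Byte 3: 0xB0 = 10110000 (10xxxxxx ✓), payload 110000.
Concatenate: 0010000010110000 = 0x20B0 (16 bits → U+20B0).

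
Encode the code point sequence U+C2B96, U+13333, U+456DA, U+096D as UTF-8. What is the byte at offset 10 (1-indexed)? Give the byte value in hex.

1-indexed offset 10 is 0-indexed offset 9.
U+C2B96 → 4-byte form F3 82 AE 96 at offsets 0–3.
U+13333 → 4-byte form F0 93 8C B3 at offsets 4–7.
U+456DA → 4-byte form F1 85 9B 9A at offsets 8–11.
Offset 9 falls in char 3's range; it's byte 2 of F1 85 9B 9A = 0x85.

0x85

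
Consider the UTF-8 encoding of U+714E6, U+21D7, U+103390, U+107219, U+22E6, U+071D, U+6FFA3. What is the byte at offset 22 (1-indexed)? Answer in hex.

1-indexed offset 22 is 0-indexed offset 21.
U+714E6 → 4-byte form F1 B1 93 A6 at offsets 0–3.
U+21D7 → 3-byte form E2 87 97 at offsets 4–6.
U+103390 → 4-byte form F4 83 8E 90 at offsets 7–10.
U+107219 → 4-byte form F4 87 88 99 at offsets 11–14.
U+22E6 → 3-byte form E2 8B A6 at offsets 15–17.
U+071D → 2-byte form DC 9D at offsets 18–19.
U+6FFA3 → 4-byte form F1 AF BE A3 at offsets 20–23.
Offset 21 falls in char 7's range; it's byte 2 of F1 AF BE A3 = 0xAF.

0xAF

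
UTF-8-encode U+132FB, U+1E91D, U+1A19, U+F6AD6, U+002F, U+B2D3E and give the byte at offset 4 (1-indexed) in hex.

0xBB

1-indexed offset 4 is 0-indexed offset 3.
U+132FB → 4-byte form F0 93 8B BB at offsets 0–3.
Offset 3 falls in char 1's range; it's byte 4 of F0 93 8B BB = 0xBB.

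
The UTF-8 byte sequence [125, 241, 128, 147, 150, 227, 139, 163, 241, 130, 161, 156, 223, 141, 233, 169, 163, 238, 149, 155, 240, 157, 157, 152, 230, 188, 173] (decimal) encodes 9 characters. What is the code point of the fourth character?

U+4285C

Offset 0: leading byte 0x7D = 01111101 → 1-byte char #1 = 7D.
Offset 1: leading byte 0xF1 = 11110001 → 4-byte char #2 = F1 80 93 96.
Offset 5: leading byte 0xE3 = 11100011 → 3-byte char #3 = E3 8B A3.
Offset 8: leading byte 0xF1 = 11110001 → 4-byte char #4 = F1 82 A1 9C.
Leading byte 0xF1 = 11110001 matches 11110xxx → 4-byte sequence.
Byte 1: 0xF1 = 11110001, payload 001 (3 bits).
Byte 2: 0x82 = 10000010 (10xxxxxx ✓), payload 000010.
Byte 3: 0xA1 = 10100001 (10xxxxxx ✓), payload 100001.
Byte 4: 0x9C = 10011100 (10xxxxxx ✓), payload 011100.
Concatenate: 001000010100001011100 = 0x4285C (21 bits → U+4285C).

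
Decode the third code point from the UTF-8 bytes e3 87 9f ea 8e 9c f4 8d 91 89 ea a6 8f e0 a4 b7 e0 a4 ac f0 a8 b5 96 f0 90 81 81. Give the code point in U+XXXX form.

U+10D449

Offset 0: leading byte 0xE3 = 11100011 → 3-byte char #1 = E3 87 9F.
Offset 3: leading byte 0xEA = 11101010 → 3-byte char #2 = EA 8E 9C.
Offset 6: leading byte 0xF4 = 11110100 → 4-byte char #3 = F4 8D 91 89.
Leading byte 0xF4 = 11110100 matches 11110xxx → 4-byte sequence.
Byte 1: 0xF4 = 11110100, payload 100 (3 bits).
Byte 2: 0x8D = 10001101 (10xxxxxx ✓), payload 001101.
Byte 3: 0x91 = 10010001 (10xxxxxx ✓), payload 010001.
Byte 4: 0x89 = 10001001 (10xxxxxx ✓), payload 001001.
Concatenate: 100001101010001001001 = 0x10D449 (21 bits → U+10D449).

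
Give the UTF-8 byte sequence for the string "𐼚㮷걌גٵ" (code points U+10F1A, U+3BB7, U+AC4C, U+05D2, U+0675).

U+10F1A: 4-byte form → F0 90 BC 9A.
U+3BB7: 3-byte form → E3 AE B7.
U+AC4C: 3-byte form → EA B1 8C.
U+05D2: 2-byte form → D7 92.
U+0675: 2-byte form → D9 B5.
Concatenated (14 bytes): F0 90 BC 9A E3 AE B7 EA B1 8C D7 92 D9 B5.

F0 90 BC 9A E3 AE B7 EA B1 8C D7 92 D9 B5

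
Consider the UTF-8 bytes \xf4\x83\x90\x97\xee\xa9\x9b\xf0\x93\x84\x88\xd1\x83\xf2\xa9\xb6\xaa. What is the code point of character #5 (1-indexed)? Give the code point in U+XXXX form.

Offset 0: leading byte 0xF4 = 11110100 → 4-byte char #1 = F4 83 90 97.
Offset 4: leading byte 0xEE = 11101110 → 3-byte char #2 = EE A9 9B.
Offset 7: leading byte 0xF0 = 11110000 → 4-byte char #3 = F0 93 84 88.
Offset 11: leading byte 0xD1 = 11010001 → 2-byte char #4 = D1 83.
Offset 13: leading byte 0xF2 = 11110010 → 4-byte char #5 = F2 A9 B6 AA.
Leading byte 0xF2 = 11110010 matches 11110xxx → 4-byte sequence.
Byte 1: 0xF2 = 11110010, payload 010 (3 bits).
Byte 2: 0xA9 = 10101001 (10xxxxxx ✓), payload 101001.
Byte 3: 0xB6 = 10110110 (10xxxxxx ✓), payload 110110.
Byte 4: 0xAA = 10101010 (10xxxxxx ✓), payload 101010.
Concatenate: 010101001110110101010 = 0xA9DAA (21 bits → U+A9DAA).

U+A9DAA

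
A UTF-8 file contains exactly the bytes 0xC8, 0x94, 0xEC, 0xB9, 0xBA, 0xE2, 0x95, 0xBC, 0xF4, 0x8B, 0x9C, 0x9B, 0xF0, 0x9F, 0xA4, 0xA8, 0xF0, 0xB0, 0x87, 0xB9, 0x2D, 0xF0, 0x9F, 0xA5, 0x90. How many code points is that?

Byte at offset 0: 0xC8 = 11001000 → 2-byte char (#1). Advance 2.
Byte at offset 2: 0xEC = 11101100 → 3-byte char (#2). Advance 3.
Byte at offset 5: 0xE2 = 11100010 → 3-byte char (#3). Advance 3.
Byte at offset 8: 0xF4 = 11110100 → 4-byte char (#4). Advance 4.
Byte at offset 12: 0xF0 = 11110000 → 4-byte char (#5). Advance 4.
Byte at offset 16: 0xF0 = 11110000 → 4-byte char (#6). Advance 4.
Byte at offset 20: 0x2D = 00101101 → 1-byte char (#7). Advance 1.
Byte at offset 21: 0xF0 = 11110000 → 4-byte char (#8). Advance 4.
Reached end at offset 25 after 8 code points.

8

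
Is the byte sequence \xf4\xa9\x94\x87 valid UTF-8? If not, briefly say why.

Leading byte 0xF4 = 11110100 → 4-byte form.
Payload = 0x129507, which exceeds U+10FFFF, the maximum Unicode code point. (Leading bytes F5–FF, or F4 followed by ≥ 0x90, are invalid.)

invalid (encodes a value above U+10FFFF)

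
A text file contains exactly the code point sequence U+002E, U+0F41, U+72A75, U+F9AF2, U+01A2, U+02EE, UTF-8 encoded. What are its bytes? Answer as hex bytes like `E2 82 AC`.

2E E0 BD 81 F1 B2 A9 B5 F3 B9 AB B2 C6 A2 CB AE

U+002E: 1-byte form → 2E.
U+0F41: 3-byte form → E0 BD 81.
U+72A75: 4-byte form → F1 B2 A9 B5.
U+F9AF2: 4-byte form → F3 B9 AB B2.
U+01A2: 2-byte form → C6 A2.
U+02EE: 2-byte form → CB AE.
Concatenated (16 bytes): 2E E0 BD 81 F1 B2 A9 B5 F3 B9 AB B2 C6 A2 CB AE.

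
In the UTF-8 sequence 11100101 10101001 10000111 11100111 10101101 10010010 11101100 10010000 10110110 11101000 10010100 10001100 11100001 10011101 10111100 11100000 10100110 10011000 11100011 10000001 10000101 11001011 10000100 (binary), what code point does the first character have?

U+5A47

Offset 0: leading byte 0xE5 = 11100101 → 3-byte char #1 = E5 A9 87.
Leading byte 0xE5 = 11100101 matches 1110xxxx → 3-byte sequence.
Byte 1: 0xE5 = 11100101, payload 0101 (4 bits).
Byte 2: 0xA9 = 10101001 (10xxxxxx ✓), payload 101001.
Byte 3: 0x87 = 10000111 (10xxxxxx ✓), payload 000111.
Concatenate: 0101101001000111 = 0x5A47 (16 bits → U+5A47).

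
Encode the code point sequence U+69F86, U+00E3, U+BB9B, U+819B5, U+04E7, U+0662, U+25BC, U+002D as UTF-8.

U+69F86: 4-byte form → F1 A9 BE 86.
U+00E3: 2-byte form → C3 A3.
U+BB9B: 3-byte form → EB AE 9B.
U+819B5: 4-byte form → F2 81 A6 B5.
U+04E7: 2-byte form → D3 A7.
U+0662: 2-byte form → D9 A2.
U+25BC: 3-byte form → E2 96 BC.
U+002D: 1-byte form → 2D.
Concatenated (21 bytes): F1 A9 BE 86 C3 A3 EB AE 9B F2 81 A6 B5 D3 A7 D9 A2 E2 96 BC 2D.

F1 A9 BE 86 C3 A3 EB AE 9B F2 81 A6 B5 D3 A7 D9 A2 E2 96 BC 2D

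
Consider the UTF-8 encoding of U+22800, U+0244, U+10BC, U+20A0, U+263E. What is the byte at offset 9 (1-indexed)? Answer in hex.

0xBC

1-indexed offset 9 is 0-indexed offset 8.
U+22800 → 4-byte form F0 A2 A0 80 at offsets 0–3.
U+0244 → 2-byte form C9 84 at offsets 4–5.
U+10BC → 3-byte form E1 82 BC at offsets 6–8.
Offset 8 falls in char 3's range; it's byte 3 of E1 82 BC = 0xBC.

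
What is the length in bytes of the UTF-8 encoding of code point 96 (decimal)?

U+0060 = 0x60. UTF-8 uses 1 byte below 0x80, 2 below 0x800, 3 below 0x10000, 4 up to 0x10FFFF. 0x60 is in U+0000–U+007F → 1 byte.

1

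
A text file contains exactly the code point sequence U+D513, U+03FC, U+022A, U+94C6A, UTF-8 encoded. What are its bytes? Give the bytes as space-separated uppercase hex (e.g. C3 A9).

U+D513: 3-byte form → ED 94 93.
U+03FC: 2-byte form → CF BC.
U+022A: 2-byte form → C8 AA.
U+94C6A: 4-byte form → F2 94 B1 AA.
Concatenated (11 bytes): ED 94 93 CF BC C8 AA F2 94 B1 AA.

ED 94 93 CF BC C8 AA F2 94 B1 AA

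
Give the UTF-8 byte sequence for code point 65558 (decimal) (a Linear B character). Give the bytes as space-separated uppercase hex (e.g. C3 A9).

F0 90 80 96

U+10016 = 0x10016 = 65558 decimal. In range U+10000–U+10FFFF → 4-byte form: 11110xxx 10xxxxxx 10xxxxxx 10xxxxxx.
Binary (21 bits): 000010000000000010110.
Split 3+6+6+6: 000 | 010000 | 000000 | 010110.
Byte 1: 11110000 = 0xF0.
Byte 2: 10010000 = 0x90.
Byte 3: 10000000 = 0x80.
Byte 4: 10010110 = 0x96.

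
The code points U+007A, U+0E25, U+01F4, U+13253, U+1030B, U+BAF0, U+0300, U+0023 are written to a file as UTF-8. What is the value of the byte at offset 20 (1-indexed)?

0x23

1-indexed offset 20 is 0-indexed offset 19.
U+007A → 1-byte form 7A at offsets 0–0.
U+0E25 → 3-byte form E0 B8 A5 at offsets 1–3.
U+01F4 → 2-byte form C7 B4 at offsets 4–5.
U+13253 → 4-byte form F0 93 89 93 at offsets 6–9.
U+1030B → 4-byte form F0 90 8C 8B at offsets 10–13.
U+BAF0 → 3-byte form EB AB B0 at offsets 14–16.
U+0300 → 2-byte form CC 80 at offsets 17–18.
U+0023 → 1-byte form 23 at offsets 19–19.
Offset 19 falls in char 8's range; it's byte 1 of 23 = 0x23.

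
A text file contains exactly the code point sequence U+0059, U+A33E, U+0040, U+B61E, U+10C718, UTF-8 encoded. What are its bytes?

59 EA 8C BE 40 EB 98 9E F4 8C 9C 98

U+0059: 1-byte form → 59.
U+A33E: 3-byte form → EA 8C BE.
U+0040: 1-byte form → 40.
U+B61E: 3-byte form → EB 98 9E.
U+10C718: 4-byte form → F4 8C 9C 98.
Concatenated (12 bytes): 59 EA 8C BE 40 EB 98 9E F4 8C 9C 98.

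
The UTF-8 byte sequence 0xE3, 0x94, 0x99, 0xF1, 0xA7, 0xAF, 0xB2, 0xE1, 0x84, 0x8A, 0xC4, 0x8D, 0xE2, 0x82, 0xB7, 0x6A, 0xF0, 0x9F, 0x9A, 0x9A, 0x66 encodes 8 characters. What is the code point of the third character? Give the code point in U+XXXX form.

Offset 0: leading byte 0xE3 = 11100011 → 3-byte char #1 = E3 94 99.
Offset 3: leading byte 0xF1 = 11110001 → 4-byte char #2 = F1 A7 AF B2.
Offset 7: leading byte 0xE1 = 11100001 → 3-byte char #3 = E1 84 8A.
Leading byte 0xE1 = 11100001 matches 1110xxxx → 3-byte sequence.
Byte 1: 0xE1 = 11100001, payload 0001 (4 bits).
Byte 2: 0x84 = 10000100 (10xxxxxx ✓), payload 000100.
Byte 3: 0x8A = 10001010 (10xxxxxx ✓), payload 001010.
Concatenate: 0001000100001010 = 0x110A (16 bits → U+110A).

U+110A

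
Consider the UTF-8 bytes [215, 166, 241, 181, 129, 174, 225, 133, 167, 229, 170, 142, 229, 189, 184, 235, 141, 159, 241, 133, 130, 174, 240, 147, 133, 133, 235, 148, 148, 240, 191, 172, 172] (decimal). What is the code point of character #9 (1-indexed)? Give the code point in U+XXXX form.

Offset 0: leading byte 0xD7 = 11010111 → 2-byte char #1 = D7 A6.
Offset 2: leading byte 0xF1 = 11110001 → 4-byte char #2 = F1 B5 81 AE.
Offset 6: leading byte 0xE1 = 11100001 → 3-byte char #3 = E1 85 A7.
Offset 9: leading byte 0xE5 = 11100101 → 3-byte char #4 = E5 AA 8E.
Offset 12: leading byte 0xE5 = 11100101 → 3-byte char #5 = E5 BD B8.
Offset 15: leading byte 0xEB = 11101011 → 3-byte char #6 = EB 8D 9F.
Offset 18: leading byte 0xF1 = 11110001 → 4-byte char #7 = F1 85 82 AE.
Offset 22: leading byte 0xF0 = 11110000 → 4-byte char #8 = F0 93 85 85.
Offset 26: leading byte 0xEB = 11101011 → 3-byte char #9 = EB 94 94.
Leading byte 0xEB = 11101011 matches 1110xxxx → 3-byte sequence.
Byte 1: 0xEB = 11101011, payload 1011 (4 bits).
Byte 2: 0x94 = 10010100 (10xxxxxx ✓), payload 010100.
Byte 3: 0x94 = 10010100 (10xxxxxx ✓), payload 010100.
Concatenate: 1011010100010100 = 0xB514 (16 bits → U+B514).

U+B514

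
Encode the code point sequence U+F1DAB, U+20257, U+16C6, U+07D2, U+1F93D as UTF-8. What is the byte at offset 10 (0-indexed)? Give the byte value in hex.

U+F1DAB → 4-byte form F3 B1 B6 AB at offsets 0–3.
U+20257 → 4-byte form F0 A0 89 97 at offsets 4–7.
U+16C6 → 3-byte form E1 9B 86 at offsets 8–10.
Offset 10 falls in char 3's range; it's byte 3 of E1 9B 86 = 0x86.

0x86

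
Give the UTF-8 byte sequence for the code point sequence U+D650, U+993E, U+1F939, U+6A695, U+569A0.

ED 99 90 E9 A4 BE F0 9F A4 B9 F1 AA 9A 95 F1 96 A6 A0

U+D650: 3-byte form → ED 99 90.
U+993E: 3-byte form → E9 A4 BE.
U+1F939: 4-byte form → F0 9F A4 B9.
U+6A695: 4-byte form → F1 AA 9A 95.
U+569A0: 4-byte form → F1 96 A6 A0.
Concatenated (18 bytes): ED 99 90 E9 A4 BE F0 9F A4 B9 F1 AA 9A 95 F1 96 A6 A0.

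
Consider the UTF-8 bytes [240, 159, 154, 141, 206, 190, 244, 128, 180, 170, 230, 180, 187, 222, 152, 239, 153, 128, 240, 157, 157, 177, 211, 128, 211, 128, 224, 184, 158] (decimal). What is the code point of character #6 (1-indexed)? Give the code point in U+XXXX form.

Offset 0: leading byte 0xF0 = 11110000 → 4-byte char #1 = F0 9F 9A 8D.
Offset 4: leading byte 0xCE = 11001110 → 2-byte char #2 = CE BE.
Offset 6: leading byte 0xF4 = 11110100 → 4-byte char #3 = F4 80 B4 AA.
Offset 10: leading byte 0xE6 = 11100110 → 3-byte char #4 = E6 B4 BB.
Offset 13: leading byte 0xDE = 11011110 → 2-byte char #5 = DE 98.
Offset 15: leading byte 0xEF = 11101111 → 3-byte char #6 = EF 99 80.
Leading byte 0xEF = 11101111 matches 1110xxxx → 3-byte sequence.
Byte 1: 0xEF = 11101111, payload 1111 (4 bits).
Byte 2: 0x99 = 10011001 (10xxxxxx ✓), payload 011001.
Byte 3: 0x80 = 10000000 (10xxxxxx ✓), payload 000000.
Concatenate: 1111011001000000 = 0xF640 (16 bits → U+F640).

U+F640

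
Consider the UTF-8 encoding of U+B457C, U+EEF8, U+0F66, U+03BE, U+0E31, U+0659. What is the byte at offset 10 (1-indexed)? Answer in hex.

0xA6

1-indexed offset 10 is 0-indexed offset 9.
U+B457C → 4-byte form F2 B4 95 BC at offsets 0–3.
U+EEF8 → 3-byte form EE BB B8 at offsets 4–6.
U+0F66 → 3-byte form E0 BD A6 at offsets 7–9.
Offset 9 falls in char 3's range; it's byte 3 of E0 BD A6 = 0xA6.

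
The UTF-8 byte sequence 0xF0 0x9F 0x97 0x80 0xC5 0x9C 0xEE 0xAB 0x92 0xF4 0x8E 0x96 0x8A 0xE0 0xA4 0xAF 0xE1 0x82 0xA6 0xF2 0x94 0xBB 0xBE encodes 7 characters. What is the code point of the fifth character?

Offset 0: leading byte 0xF0 = 11110000 → 4-byte char #1 = F0 9F 97 80.
Offset 4: leading byte 0xC5 = 11000101 → 2-byte char #2 = C5 9C.
Offset 6: leading byte 0xEE = 11101110 → 3-byte char #3 = EE AB 92.
Offset 9: leading byte 0xF4 = 11110100 → 4-byte char #4 = F4 8E 96 8A.
Offset 13: leading byte 0xE0 = 11100000 → 3-byte char #5 = E0 A4 AF.
Leading byte 0xE0 = 11100000 matches 1110xxxx → 3-byte sequence.
Byte 1: 0xE0 = 11100000, payload 0000 (4 bits).
Byte 2: 0xA4 = 10100100 (10xxxxxx ✓), payload 100100.
Byte 3: 0xAF = 10101111 (10xxxxxx ✓), payload 101111.
Concatenate: 0000100100101111 = 0x92F (16 bits → U+092F).

U+092F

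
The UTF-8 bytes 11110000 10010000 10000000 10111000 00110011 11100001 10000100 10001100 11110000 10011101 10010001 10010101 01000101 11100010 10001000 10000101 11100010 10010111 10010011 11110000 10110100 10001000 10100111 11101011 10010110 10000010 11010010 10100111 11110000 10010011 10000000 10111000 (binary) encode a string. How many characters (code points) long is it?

11

Byte at offset 0: 0xF0 = 11110000 → 4-byte char (#1). Advance 4.
Byte at offset 4: 0x33 = 00110011 → 1-byte char (#2). Advance 1.
Byte at offset 5: 0xE1 = 11100001 → 3-byte char (#3). Advance 3.
Byte at offset 8: 0xF0 = 11110000 → 4-byte char (#4). Advance 4.
Byte at offset 12: 0x45 = 01000101 → 1-byte char (#5). Advance 1.
Byte at offset 13: 0xE2 = 11100010 → 3-byte char (#6). Advance 3.
Byte at offset 16: 0xE2 = 11100010 → 3-byte char (#7). Advance 3.
Byte at offset 19: 0xF0 = 11110000 → 4-byte char (#8). Advance 4.
Byte at offset 23: 0xEB = 11101011 → 3-byte char (#9). Advance 3.
Byte at offset 26: 0xD2 = 11010010 → 2-byte char (#10). Advance 2.
Byte at offset 28: 0xF0 = 11110000 → 4-byte char (#11). Advance 4.
Reached end at offset 32 after 11 code points.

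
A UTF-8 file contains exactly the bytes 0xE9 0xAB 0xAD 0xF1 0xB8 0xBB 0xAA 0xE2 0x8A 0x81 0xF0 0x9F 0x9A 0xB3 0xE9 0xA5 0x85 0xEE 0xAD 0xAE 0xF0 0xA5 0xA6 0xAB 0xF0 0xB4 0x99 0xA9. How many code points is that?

8

Byte at offset 0: 0xE9 = 11101001 → 3-byte char (#1). Advance 3.
Byte at offset 3: 0xF1 = 11110001 → 4-byte char (#2). Advance 4.
Byte at offset 7: 0xE2 = 11100010 → 3-byte char (#3). Advance 3.
Byte at offset 10: 0xF0 = 11110000 → 4-byte char (#4). Advance 4.
Byte at offset 14: 0xE9 = 11101001 → 3-byte char (#5). Advance 3.
Byte at offset 17: 0xEE = 11101110 → 3-byte char (#6). Advance 3.
Byte at offset 20: 0xF0 = 11110000 → 4-byte char (#7). Advance 4.
Byte at offset 24: 0xF0 = 11110000 → 4-byte char (#8). Advance 4.
Reached end at offset 28 after 8 code points.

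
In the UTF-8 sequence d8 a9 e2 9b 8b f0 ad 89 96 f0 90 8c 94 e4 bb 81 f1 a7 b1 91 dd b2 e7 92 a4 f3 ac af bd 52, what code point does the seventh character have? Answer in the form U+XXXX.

U+0772

Offset 0: leading byte 0xD8 = 11011000 → 2-byte char #1 = D8 A9.
Offset 2: leading byte 0xE2 = 11100010 → 3-byte char #2 = E2 9B 8B.
Offset 5: leading byte 0xF0 = 11110000 → 4-byte char #3 = F0 AD 89 96.
Offset 9: leading byte 0xF0 = 11110000 → 4-byte char #4 = F0 90 8C 94.
Offset 13: leading byte 0xE4 = 11100100 → 3-byte char #5 = E4 BB 81.
Offset 16: leading byte 0xF1 = 11110001 → 4-byte char #6 = F1 A7 B1 91.
Offset 20: leading byte 0xDD = 11011101 → 2-byte char #7 = DD B2.
Leading byte 0xDD = 11011101 matches 110xxxxx → 2-byte sequence.
Byte 1: 0xDD = 11011101, payload 11101 (5 bits).
Byte 2: 0xB2 = 10110010 (10xxxxxx ✓), payload 110010.
Concatenate: 11101110010 = 0x772 (11 bits → U+0772).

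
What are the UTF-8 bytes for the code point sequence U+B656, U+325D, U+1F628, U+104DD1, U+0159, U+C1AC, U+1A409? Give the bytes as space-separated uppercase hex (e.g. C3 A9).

EB 99 96 E3 89 9D F0 9F 98 A8 F4 84 B7 91 C5 99 EC 86 AC F0 9A 90 89

U+B656: 3-byte form → EB 99 96.
U+325D: 3-byte form → E3 89 9D.
U+1F628: 4-byte form → F0 9F 98 A8.
U+104DD1: 4-byte form → F4 84 B7 91.
U+0159: 2-byte form → C5 99.
U+C1AC: 3-byte form → EC 86 AC.
U+1A409: 4-byte form → F0 9A 90 89.
Concatenated (23 bytes): EB 99 96 E3 89 9D F0 9F 98 A8 F4 84 B7 91 C5 99 EC 86 AC F0 9A 90 89.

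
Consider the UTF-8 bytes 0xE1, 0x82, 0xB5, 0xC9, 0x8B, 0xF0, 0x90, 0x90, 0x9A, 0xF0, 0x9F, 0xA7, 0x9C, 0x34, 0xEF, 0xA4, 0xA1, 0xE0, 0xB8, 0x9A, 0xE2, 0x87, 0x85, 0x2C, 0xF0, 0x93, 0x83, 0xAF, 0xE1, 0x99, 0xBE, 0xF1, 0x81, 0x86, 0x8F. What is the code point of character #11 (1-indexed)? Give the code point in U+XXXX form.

U+167E

Offset 0: leading byte 0xE1 = 11100001 → 3-byte char #1 = E1 82 B5.
Offset 3: leading byte 0xC9 = 11001001 → 2-byte char #2 = C9 8B.
Offset 5: leading byte 0xF0 = 11110000 → 4-byte char #3 = F0 90 90 9A.
Offset 9: leading byte 0xF0 = 11110000 → 4-byte char #4 = F0 9F A7 9C.
Offset 13: leading byte 0x34 = 00110100 → 1-byte char #5 = 34.
Offset 14: leading byte 0xEF = 11101111 → 3-byte char #6 = EF A4 A1.
Offset 17: leading byte 0xE0 = 11100000 → 3-byte char #7 = E0 B8 9A.
Offset 20: leading byte 0xE2 = 11100010 → 3-byte char #8 = E2 87 85.
Offset 23: leading byte 0x2C = 00101100 → 1-byte char #9 = 2C.
Offset 24: leading byte 0xF0 = 11110000 → 4-byte char #10 = F0 93 83 AF.
Offset 28: leading byte 0xE1 = 11100001 → 3-byte char #11 = E1 99 BE.
Leading byte 0xE1 = 11100001 matches 1110xxxx → 3-byte sequence.
Byte 1: 0xE1 = 11100001, payload 0001 (4 bits).
Byte 2: 0x99 = 10011001 (10xxxxxx ✓), payload 011001.
Byte 3: 0xBE = 10111110 (10xxxxxx ✓), payload 111110.
Concatenate: 0001011001111110 = 0x167E (16 bits → U+167E).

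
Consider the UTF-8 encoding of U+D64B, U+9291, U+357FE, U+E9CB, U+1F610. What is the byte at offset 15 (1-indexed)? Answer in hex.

0x9F

1-indexed offset 15 is 0-indexed offset 14.
U+D64B → 3-byte form ED 99 8B at offsets 0–2.
U+9291 → 3-byte form E9 8A 91 at offsets 3–5.
U+357FE → 4-byte form F0 B5 9F BE at offsets 6–9.
U+E9CB → 3-byte form EE A7 8B at offsets 10–12.
U+1F610 → 4-byte form F0 9F 98 90 at offsets 13–16.
Offset 14 falls in char 5's range; it's byte 2 of F0 9F 98 90 = 0x9F.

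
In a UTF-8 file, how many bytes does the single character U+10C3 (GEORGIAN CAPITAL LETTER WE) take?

3

U+10C3 = 0x10C3. UTF-8 uses 1 byte below 0x80, 2 below 0x800, 3 below 0x10000, 4 up to 0x10FFFF. 0x10C3 is in U+0800–U+FFFF → 3 bytes.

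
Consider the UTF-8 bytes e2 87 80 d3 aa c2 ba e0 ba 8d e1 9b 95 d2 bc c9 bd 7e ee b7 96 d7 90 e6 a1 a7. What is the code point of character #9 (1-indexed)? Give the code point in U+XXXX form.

Offset 0: leading byte 0xE2 = 11100010 → 3-byte char #1 = E2 87 80.
Offset 3: leading byte 0xD3 = 11010011 → 2-byte char #2 = D3 AA.
Offset 5: leading byte 0xC2 = 11000010 → 2-byte char #3 = C2 BA.
Offset 7: leading byte 0xE0 = 11100000 → 3-byte char #4 = E0 BA 8D.
Offset 10: leading byte 0xE1 = 11100001 → 3-byte char #5 = E1 9B 95.
Offset 13: leading byte 0xD2 = 11010010 → 2-byte char #6 = D2 BC.
Offset 15: leading byte 0xC9 = 11001001 → 2-byte char #7 = C9 BD.
Offset 17: leading byte 0x7E = 01111110 → 1-byte char #8 = 7E.
Offset 18: leading byte 0xEE = 11101110 → 3-byte char #9 = EE B7 96.
Leading byte 0xEE = 11101110 matches 1110xxxx → 3-byte sequence.
Byte 1: 0xEE = 11101110, payload 1110 (4 bits).
Byte 2: 0xB7 = 10110111 (10xxxxxx ✓), payload 110111.
Byte 3: 0x96 = 10010110 (10xxxxxx ✓), payload 010110.
Concatenate: 1110110111010110 = 0xEDD6 (16 bits → U+EDD6).

U+EDD6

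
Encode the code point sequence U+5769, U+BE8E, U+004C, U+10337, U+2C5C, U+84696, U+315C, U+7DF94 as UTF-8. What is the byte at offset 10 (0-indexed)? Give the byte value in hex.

U+5769 → 3-byte form E5 9D A9 at offsets 0–2.
U+BE8E → 3-byte form EB BA 8E at offsets 3–5.
U+004C → 1-byte form 4C at offsets 6–6.
U+10337 → 4-byte form F0 90 8C B7 at offsets 7–10.
Offset 10 falls in char 4's range; it's byte 4 of F0 90 8C B7 = 0xB7.

0xB7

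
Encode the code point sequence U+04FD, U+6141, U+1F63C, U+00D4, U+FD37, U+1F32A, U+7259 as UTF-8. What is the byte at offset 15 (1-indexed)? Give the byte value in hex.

1-indexed offset 15 is 0-indexed offset 14.
U+04FD → 2-byte form D3 BD at offsets 0–1.
U+6141 → 3-byte form E6 85 81 at offsets 2–4.
U+1F63C → 4-byte form F0 9F 98 BC at offsets 5–8.
U+00D4 → 2-byte form C3 94 at offsets 9–10.
U+FD37 → 3-byte form EF B4 B7 at offsets 11–13.
U+1F32A → 4-byte form F0 9F 8C AA at offsets 14–17.
Offset 14 falls in char 6's range; it's byte 1 of F0 9F 8C AA = 0xF0.

0xF0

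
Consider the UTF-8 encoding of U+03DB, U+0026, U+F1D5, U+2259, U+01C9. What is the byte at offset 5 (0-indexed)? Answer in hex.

0x95

U+03DB → 2-byte form CF 9B at offsets 0–1.
U+0026 → 1-byte form 26 at offsets 2–2.
U+F1D5 → 3-byte form EF 87 95 at offsets 3–5.
Offset 5 falls in char 3's range; it's byte 3 of EF 87 95 = 0x95.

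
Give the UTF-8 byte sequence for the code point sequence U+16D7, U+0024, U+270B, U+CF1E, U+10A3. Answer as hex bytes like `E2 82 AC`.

U+16D7: 3-byte form → E1 9B 97.
U+0024: 1-byte form → 24.
U+270B: 3-byte form → E2 9C 8B.
U+CF1E: 3-byte form → EC BC 9E.
U+10A3: 3-byte form → E1 82 A3.
Concatenated (13 bytes): E1 9B 97 24 E2 9C 8B EC BC 9E E1 82 A3.

E1 9B 97 24 E2 9C 8B EC BC 9E E1 82 A3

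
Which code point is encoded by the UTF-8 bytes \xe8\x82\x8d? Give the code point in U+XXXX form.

Leading byte 0xE8 = 11101000 matches 1110xxxx → 3-byte sequence.
Byte 1: 0xE8 = 11101000, payload 1000 (4 bits).
Byte 2: 0x82 = 10000010 (10xxxxxx ✓), payload 000010.
Byte 3: 0x8D = 10001101 (10xxxxxx ✓), payload 001101.
Concatenate: 1000000010001101 = 0x808D (16 bits → U+808D).

U+808D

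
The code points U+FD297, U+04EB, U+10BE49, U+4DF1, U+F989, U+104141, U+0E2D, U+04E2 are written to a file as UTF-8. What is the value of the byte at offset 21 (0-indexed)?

U+FD297 → 4-byte form F3 BD 8A 97 at offsets 0–3.
U+04EB → 2-byte form D3 AB at offsets 4–5.
U+10BE49 → 4-byte form F4 8B B9 89 at offsets 6–9.
U+4DF1 → 3-byte form E4 B7 B1 at offsets 10–12.
U+F989 → 3-byte form EF A6 89 at offsets 13–15.
U+104141 → 4-byte form F4 84 85 81 at offsets 16–19.
U+0E2D → 3-byte form E0 B8 AD at offsets 20–22.
Offset 21 falls in char 7's range; it's byte 2 of E0 B8 AD = 0xB8.

0xB8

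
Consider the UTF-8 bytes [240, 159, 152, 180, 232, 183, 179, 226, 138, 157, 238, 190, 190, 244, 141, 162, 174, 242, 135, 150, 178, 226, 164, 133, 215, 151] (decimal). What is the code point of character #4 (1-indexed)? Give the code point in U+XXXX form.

Offset 0: leading byte 0xF0 = 11110000 → 4-byte char #1 = F0 9F 98 B4.
Offset 4: leading byte 0xE8 = 11101000 → 3-byte char #2 = E8 B7 B3.
Offset 7: leading byte 0xE2 = 11100010 → 3-byte char #3 = E2 8A 9D.
Offset 10: leading byte 0xEE = 11101110 → 3-byte char #4 = EE BE BE.
Leading byte 0xEE = 11101110 matches 1110xxxx → 3-byte sequence.
Byte 1: 0xEE = 11101110, payload 1110 (4 bits).
Byte 2: 0xBE = 10111110 (10xxxxxx ✓), payload 111110.
Byte 3: 0xBE = 10111110 (10xxxxxx ✓), payload 111110.
Concatenate: 1110111110111110 = 0xEFBE (16 bits → U+EFBE).

U+EFBE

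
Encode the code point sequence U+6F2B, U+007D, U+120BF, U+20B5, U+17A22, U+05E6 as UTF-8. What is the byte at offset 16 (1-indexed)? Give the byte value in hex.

1-indexed offset 16 is 0-indexed offset 15.
U+6F2B → 3-byte form E6 BC AB at offsets 0–2.
U+007D → 1-byte form 7D at offsets 3–3.
U+120BF → 4-byte form F0 92 82 BF at offsets 4–7.
U+20B5 → 3-byte form E2 82 B5 at offsets 8–10.
U+17A22 → 4-byte form F0 97 A8 A2 at offsets 11–14.
U+05E6 → 2-byte form D7 A6 at offsets 15–16.
Offset 15 falls in char 6's range; it's byte 1 of D7 A6 = 0xD7.

0xD7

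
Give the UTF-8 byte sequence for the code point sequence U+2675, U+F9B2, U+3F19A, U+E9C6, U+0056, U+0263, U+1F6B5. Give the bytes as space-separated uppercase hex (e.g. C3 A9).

E2 99 B5 EF A6 B2 F0 BF 86 9A EE A7 86 56 C9 A3 F0 9F 9A B5

U+2675: 3-byte form → E2 99 B5.
U+F9B2: 3-byte form → EF A6 B2.
U+3F19A: 4-byte form → F0 BF 86 9A.
U+E9C6: 3-byte form → EE A7 86.
U+0056: 1-byte form → 56.
U+0263: 2-byte form → C9 A3.
U+1F6B5: 4-byte form → F0 9F 9A B5.
Concatenated (20 bytes): E2 99 B5 EF A6 B2 F0 BF 86 9A EE A7 86 56 C9 A3 F0 9F 9A B5.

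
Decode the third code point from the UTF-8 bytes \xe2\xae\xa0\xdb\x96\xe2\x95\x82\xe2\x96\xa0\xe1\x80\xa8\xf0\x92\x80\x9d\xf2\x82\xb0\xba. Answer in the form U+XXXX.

U+2542

Offset 0: leading byte 0xE2 = 11100010 → 3-byte char #1 = E2 AE A0.
Offset 3: leading byte 0xDB = 11011011 → 2-byte char #2 = DB 96.
Offset 5: leading byte 0xE2 = 11100010 → 3-byte char #3 = E2 95 82.
Leading byte 0xE2 = 11100010 matches 1110xxxx → 3-byte sequence.
Byte 1: 0xE2 = 11100010, payload 0010 (4 bits).
Byte 2: 0x95 = 10010101 (10xxxxxx ✓), payload 010101.
Byte 3: 0x82 = 10000010 (10xxxxxx ✓), payload 000010.
Concatenate: 0010010101000010 = 0x2542 (16 bits → U+2542).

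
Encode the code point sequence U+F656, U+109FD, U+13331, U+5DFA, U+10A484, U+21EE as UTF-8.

EF 99 96 F0 90 A7 BD F0 93 8C B1 E5 B7 BA F4 8A 92 84 E2 87 AE

U+F656: 3-byte form → EF 99 96.
U+109FD: 4-byte form → F0 90 A7 BD.
U+13331: 4-byte form → F0 93 8C B1.
U+5DFA: 3-byte form → E5 B7 BA.
U+10A484: 4-byte form → F4 8A 92 84.
U+21EE: 3-byte form → E2 87 AE.
Concatenated (21 bytes): EF 99 96 F0 90 A7 BD F0 93 8C B1 E5 B7 BA F4 8A 92 84 E2 87 AE.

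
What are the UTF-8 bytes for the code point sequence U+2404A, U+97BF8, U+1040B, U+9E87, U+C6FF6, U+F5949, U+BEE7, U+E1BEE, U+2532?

F0 A4 81 8A F2 97 AF B8 F0 90 90 8B E9 BA 87 F3 86 BF B6 F3 B5 A5 89 EB BB A7 F3 A1 AF AE E2 94 B2

U+2404A: 4-byte form → F0 A4 81 8A.
U+97BF8: 4-byte form → F2 97 AF B8.
U+1040B: 4-byte form → F0 90 90 8B.
U+9E87: 3-byte form → E9 BA 87.
U+C6FF6: 4-byte form → F3 86 BF B6.
U+F5949: 4-byte form → F3 B5 A5 89.
U+BEE7: 3-byte form → EB BB A7.
U+E1BEE: 4-byte form → F3 A1 AF AE.
U+2532: 3-byte form → E2 94 B2.
Concatenated (33 bytes): F0 A4 81 8A F2 97 AF B8 F0 90 90 8B E9 BA 87 F3 86 BF B6 F3 B5 A5 89 EB BB A7 F3 A1 AF AE E2 94 B2.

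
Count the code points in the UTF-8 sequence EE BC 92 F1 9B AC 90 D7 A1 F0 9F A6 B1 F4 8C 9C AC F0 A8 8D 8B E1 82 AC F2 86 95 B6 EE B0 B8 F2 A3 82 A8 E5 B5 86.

Byte at offset 0: 0xEE = 11101110 → 3-byte char (#1). Advance 3.
Byte at offset 3: 0xF1 = 11110001 → 4-byte char (#2). Advance 4.
Byte at offset 7: 0xD7 = 11010111 → 2-byte char (#3). Advance 2.
Byte at offset 9: 0xF0 = 11110000 → 4-byte char (#4). Advance 4.
Byte at offset 13: 0xF4 = 11110100 → 4-byte char (#5). Advance 4.
Byte at offset 17: 0xF0 = 11110000 → 4-byte char (#6). Advance 4.
Byte at offset 21: 0xE1 = 11100001 → 3-byte char (#7). Advance 3.
Byte at offset 24: 0xF2 = 11110010 → 4-byte char (#8). Advance 4.
Byte at offset 28: 0xEE = 11101110 → 3-byte char (#9). Advance 3.
Byte at offset 31: 0xF2 = 11110010 → 4-byte char (#10). Advance 4.
Byte at offset 35: 0xE5 = 11100101 → 3-byte char (#11). Advance 3.
Reached end at offset 38 after 11 code points.

11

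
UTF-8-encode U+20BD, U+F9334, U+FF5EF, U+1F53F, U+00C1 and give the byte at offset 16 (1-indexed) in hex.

1-indexed offset 16 is 0-indexed offset 15.
U+20BD → 3-byte form E2 82 BD at offsets 0–2.
U+F9334 → 4-byte form F3 B9 8C B4 at offsets 3–6.
U+FF5EF → 4-byte form F3 BF 97 AF at offsets 7–10.
U+1F53F → 4-byte form F0 9F 94 BF at offsets 11–14.
U+00C1 → 2-byte form C3 81 at offsets 15–16.
Offset 15 falls in char 5's range; it's byte 1 of C3 81 = 0xC3.

0xC3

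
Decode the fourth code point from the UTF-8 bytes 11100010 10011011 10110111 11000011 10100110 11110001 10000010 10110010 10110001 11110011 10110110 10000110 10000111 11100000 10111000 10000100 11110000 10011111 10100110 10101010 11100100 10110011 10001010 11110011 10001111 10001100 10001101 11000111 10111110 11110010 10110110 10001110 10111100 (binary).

Offset 0: leading byte 0xE2 = 11100010 → 3-byte char #1 = E2 9B B7.
Offset 3: leading byte 0xC3 = 11000011 → 2-byte char #2 = C3 A6.
Offset 5: leading byte 0xF1 = 11110001 → 4-byte char #3 = F1 82 B2 B1.
Offset 9: leading byte 0xF3 = 11110011 → 4-byte char #4 = F3 B6 86 87.
Leading byte 0xF3 = 11110011 matches 11110xxx → 4-byte sequence.
Byte 1: 0xF3 = 11110011, payload 011 (3 bits).
Byte 2: 0xB6 = 10110110 (10xxxxxx ✓), payload 110110.
Byte 3: 0x86 = 10000110 (10xxxxxx ✓), payload 000110.
Byte 4: 0x87 = 10000111 (10xxxxxx ✓), payload 000111.
Concatenate: 011110110000110000111 = 0xF6187 (21 bits → U+F6187).

U+F6187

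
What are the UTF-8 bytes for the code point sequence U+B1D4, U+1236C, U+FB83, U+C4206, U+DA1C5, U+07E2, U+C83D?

U+B1D4: 3-byte form → EB 87 94.
U+1236C: 4-byte form → F0 92 8D AC.
U+FB83: 3-byte form → EF AE 83.
U+C4206: 4-byte form → F3 84 88 86.
U+DA1C5: 4-byte form → F3 9A 87 85.
U+07E2: 2-byte form → DF A2.
U+C83D: 3-byte form → EC A0 BD.
Concatenated (23 bytes): EB 87 94 F0 92 8D AC EF AE 83 F3 84 88 86 F3 9A 87 85 DF A2 EC A0 BD.

EB 87 94 F0 92 8D AC EF AE 83 F3 84 88 86 F3 9A 87 85 DF A2 EC A0 BD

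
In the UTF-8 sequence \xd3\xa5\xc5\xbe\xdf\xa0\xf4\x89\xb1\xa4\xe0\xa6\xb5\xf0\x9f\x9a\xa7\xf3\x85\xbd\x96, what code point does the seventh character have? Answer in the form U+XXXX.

U+C5F56

Offset 0: leading byte 0xD3 = 11010011 → 2-byte char #1 = D3 A5.
Offset 2: leading byte 0xC5 = 11000101 → 2-byte char #2 = C5 BE.
Offset 4: leading byte 0xDF = 11011111 → 2-byte char #3 = DF A0.
Offset 6: leading byte 0xF4 = 11110100 → 4-byte char #4 = F4 89 B1 A4.
Offset 10: leading byte 0xE0 = 11100000 → 3-byte char #5 = E0 A6 B5.
Offset 13: leading byte 0xF0 = 11110000 → 4-byte char #6 = F0 9F 9A A7.
Offset 17: leading byte 0xF3 = 11110011 → 4-byte char #7 = F3 85 BD 96.
Leading byte 0xF3 = 11110011 matches 11110xxx → 4-byte sequence.
Byte 1: 0xF3 = 11110011, payload 011 (3 bits).
Byte 2: 0x85 = 10000101 (10xxxxxx ✓), payload 000101.
Byte 3: 0xBD = 10111101 (10xxxxxx ✓), payload 111101.
Byte 4: 0x96 = 10010110 (10xxxxxx ✓), payload 010110.
Concatenate: 011000101111101010110 = 0xC5F56 (21 bits → U+C5F56).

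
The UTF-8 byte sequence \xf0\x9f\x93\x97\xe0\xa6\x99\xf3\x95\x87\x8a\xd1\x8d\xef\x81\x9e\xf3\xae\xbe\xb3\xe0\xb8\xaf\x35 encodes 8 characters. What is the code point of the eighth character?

Offset 0: leading byte 0xF0 = 11110000 → 4-byte char #1 = F0 9F 93 97.
Offset 4: leading byte 0xE0 = 11100000 → 3-byte char #2 = E0 A6 99.
Offset 7: leading byte 0xF3 = 11110011 → 4-byte char #3 = F3 95 87 8A.
Offset 11: leading byte 0xD1 = 11010001 → 2-byte char #4 = D1 8D.
Offset 13: leading byte 0xEF = 11101111 → 3-byte char #5 = EF 81 9E.
Offset 16: leading byte 0xF3 = 11110011 → 4-byte char #6 = F3 AE BE B3.
Offset 20: leading byte 0xE0 = 11100000 → 3-byte char #7 = E0 B8 AF.
Offset 23: leading byte 0x35 = 00110101 → 1-byte char #8 = 35.
Leading byte 0x35 = 00110101 matches 0xxxxxxx → 1-byte sequence.
Byte 1: 0x35 = 00110101, payload 0110101 (7 bits).
Concatenate: 0110101 = 0x35 (7 bits → U+0035).

U+0035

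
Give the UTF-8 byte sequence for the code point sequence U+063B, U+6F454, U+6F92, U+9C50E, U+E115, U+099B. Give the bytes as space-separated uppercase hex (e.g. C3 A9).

D8 BB F1 AF 91 94 E6 BE 92 F2 9C 94 8E EE 84 95 E0 A6 9B

U+063B: 2-byte form → D8 BB.
U+6F454: 4-byte form → F1 AF 91 94.
U+6F92: 3-byte form → E6 BE 92.
U+9C50E: 4-byte form → F2 9C 94 8E.
U+E115: 3-byte form → EE 84 95.
U+099B: 3-byte form → E0 A6 9B.
Concatenated (19 bytes): D8 BB F1 AF 91 94 E6 BE 92 F2 9C 94 8E EE 84 95 E0 A6 9B.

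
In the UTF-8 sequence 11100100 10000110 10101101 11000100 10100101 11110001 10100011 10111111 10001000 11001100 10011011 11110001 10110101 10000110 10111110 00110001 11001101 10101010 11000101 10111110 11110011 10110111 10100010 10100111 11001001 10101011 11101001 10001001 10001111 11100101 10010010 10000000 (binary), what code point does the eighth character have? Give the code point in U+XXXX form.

Offset 0: leading byte 0xE4 = 11100100 → 3-byte char #1 = E4 86 AD.
Offset 3: leading byte 0xC4 = 11000100 → 2-byte char #2 = C4 A5.
Offset 5: leading byte 0xF1 = 11110001 → 4-byte char #3 = F1 A3 BF 88.
Offset 9: leading byte 0xCC = 11001100 → 2-byte char #4 = CC 9B.
Offset 11: leading byte 0xF1 = 11110001 → 4-byte char #5 = F1 B5 86 BE.
Offset 15: leading byte 0x31 = 00110001 → 1-byte char #6 = 31.
Offset 16: leading byte 0xCD = 11001101 → 2-byte char #7 = CD AA.
Offset 18: leading byte 0xC5 = 11000101 → 2-byte char #8 = C5 BE.
Leading byte 0xC5 = 11000101 matches 110xxxxx → 2-byte sequence.
Byte 1: 0xC5 = 11000101, payload 00101 (5 bits).
Byte 2: 0xBE = 10111110 (10xxxxxx ✓), payload 111110.
Concatenate: 00101111110 = 0x17E (11 bits → U+017E).

U+017E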